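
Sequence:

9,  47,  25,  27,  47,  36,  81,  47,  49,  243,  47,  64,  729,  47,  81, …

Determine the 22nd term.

The terms cycle through 3 interleaved subsequences.
Subsequence A: 9, 27, 81, 243, 729 — powers 3^2, 3^3, 3^4, ….
Subsequence B: 47, 47, 47, 47, 47 — always 47.
Subsequence C: 25, 36, 49, 64, 81 — perfect squares starting at 5².
Position 22 → subsequence A, term 8 = 19683.

19683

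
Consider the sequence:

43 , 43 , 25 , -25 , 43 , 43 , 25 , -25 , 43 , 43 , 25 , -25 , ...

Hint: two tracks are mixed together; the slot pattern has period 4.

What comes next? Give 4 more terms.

Reading positions in blocks of 4 reveals the pattern AABB — 2 tracks woven together.
Subsequence A: 43, 43, 43, 43, 43, 43 (the constant sequence 43).
Subsequence B: 25, -25, 25, -25, 25, -25 (the oscillation 25·(−1)^(n+1)).
Term 13 comes from subsequence A (its 7th entry): 43.
Term 14 comes from subsequence A (its 8th entry): 43.
Term 15 comes from subsequence B (its 7th entry): 25.
The 16th slot belongs to subsequence B; its 8th term is -25.

43, 43, 25, -25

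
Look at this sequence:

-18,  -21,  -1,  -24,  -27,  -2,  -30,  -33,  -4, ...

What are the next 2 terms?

-36, -39

Reading positions in blocks of 3 reveals the pattern AAB — 2 tracks woven together.
Track A: -18, -21, -24, -27, -30, -33 — arithmetic, step −3.
Track B: -1, -2, -4 — a geometric progression (common ratio 2).
Position 10 falls in track A as its term 7, giving -36.
Position 11 falls in track A as its term 8, giving -39.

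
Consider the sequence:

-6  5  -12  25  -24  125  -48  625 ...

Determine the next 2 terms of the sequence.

-96, 3125

Taking every 2nd term gives 2 separate tracks.
Track A: -6, -12, -24, -48 — geometric with ratio 2.
Track B: 5, 25, 125, 625 — successive powers of 5.
Position 9 → track A, term 5 = -96.
Term 10 comes from track B (its 5th entry): 3125.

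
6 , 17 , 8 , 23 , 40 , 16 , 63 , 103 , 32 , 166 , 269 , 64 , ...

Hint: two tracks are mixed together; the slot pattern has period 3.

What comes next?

435

Positions follow the repeating pattern AAB; grouping by letter gives 2 tracks.
Subsequence A: 6, 17, 23, 40, 63, 103, 166, 269. A Fibonacci-like recurrence a_n = a_{n-1} + a_{n-2}.
Subsequence B: 8, 16, 32, 64. A geometric progression (common ratio 2).
The 13th slot belongs to subsequence A; its 9th term is 435.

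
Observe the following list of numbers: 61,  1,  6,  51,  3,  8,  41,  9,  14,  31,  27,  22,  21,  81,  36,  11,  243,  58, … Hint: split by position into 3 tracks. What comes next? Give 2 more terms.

1, 729

The terms cycle through 3 interleaved subsequences.
Track A = 61, 51, 41, 31, 21, 11: arithmetic with common difference −10.
Track B = 1, 3, 9, 27, 81, 243: multiplying by 3 each time.
Track C = 6, 8, 14, 22, 36, 58: Fibonacci-style (each term is the sum of the two before it).
Term 19 comes from track A (its 7th entry): 1.
Term 20 comes from track B (its 7th entry): 729.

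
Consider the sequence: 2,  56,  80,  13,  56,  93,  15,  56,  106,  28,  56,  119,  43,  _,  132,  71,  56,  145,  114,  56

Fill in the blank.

Split by position mod 3: positions 1, 4, 7, … form one track, and each other residue class forms its own.
Track A is 2, 13, 15, 28, 43, 71, 114, which is Fibonacci-style (each term is the sum of the two before it).
Track B is 56, 56, 56, 56, ?, 56, 56, which is constant 56.
Track C is 80, 93, 106, 119, 132, 145, which is linear: a_n = 67 + 13·n.
So the missing entry in track B is 56.

56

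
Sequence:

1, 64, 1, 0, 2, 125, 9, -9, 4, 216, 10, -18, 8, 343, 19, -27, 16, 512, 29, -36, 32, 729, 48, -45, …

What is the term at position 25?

64

Split by position mod 4 into 4 tracks.
Stream A: 1, 2, 4, 8, 16, 32 (a geometric progression (common ratio 2)).
Stream B: 64, 125, 216, 343, 512, 729 (perfect cubes starting at 4³).
Stream C: 1, 9, 10, 19, 29, 48 (Fibonacci-style (each term is the sum of the two before it)).
Stream D: 0, -9, -18, -27, -36, -45 (subtracting 9 each time).
Position 25 → stream A, term 7 = 64.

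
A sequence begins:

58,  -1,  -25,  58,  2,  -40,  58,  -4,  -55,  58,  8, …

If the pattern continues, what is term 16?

58

Split by position mod 3: positions 1, 4, 7, … form one track, and each other residue class forms its own.
Track A: 58, 58, 58, 58 — always 58.
Track B: -1, 2, -4, 8 — geometric, ×-2 each step.
Track C: -25, -40, -55 — subtracting 15 each time.
Term 16 comes from track A (its 6th entry): 58.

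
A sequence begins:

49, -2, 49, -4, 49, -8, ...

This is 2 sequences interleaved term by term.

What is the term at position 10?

Split by position mod 2 into 2 tracks.
Stream A is 49, 49, 49, which is constant 49.
Stream B is -2, -4, -8, which is geometric with ratio 2.
Term 10 comes from stream B (its 5th entry): -32.

-32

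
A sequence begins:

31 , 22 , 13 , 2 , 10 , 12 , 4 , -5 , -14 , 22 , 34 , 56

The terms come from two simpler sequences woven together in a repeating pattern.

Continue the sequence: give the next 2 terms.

The slot pattern repeats as AAABBB (period 6), so there are 2 interleaved tracks.
Stream A: 31, 22, 13, 4, -5, -14 (subtracting 9 each time).
Stream B: 2, 10, 12, 22, 34, 56 (each term equals the sum of the previous two).
Term 13 comes from stream A (its 7th entry): -23.
Position 14 → stream A, term 8 = -32.

-23, -32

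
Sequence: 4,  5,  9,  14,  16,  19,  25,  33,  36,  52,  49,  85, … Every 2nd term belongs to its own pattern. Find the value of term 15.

Positions 1, 3, 5, … form one subsequence and positions 2, 4, 6, … form another.
Stream A: 4, 9, 16, 25, 36, 49 — consecutive squares n² from n = 2.
Stream B: 5, 14, 19, 33, 52, 85 — a Fibonacci-like recurrence a_n = a_{n-1} + a_{n-2}.
The 15th slot belongs to stream A; its 8th term is 81.

81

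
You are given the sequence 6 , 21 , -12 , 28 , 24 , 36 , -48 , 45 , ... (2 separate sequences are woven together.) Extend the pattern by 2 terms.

96, 55

Split by position mod 2 into 2 tracks.
Stream A: 6, -12, 24, -48. Geometric, ×-2 each step.
Stream B: 21, 28, 36, 45. The triangular numbers T_6, T_7, ….
Position 9 → stream A, term 5 = 96.
Position 10 → stream B, term 5 = 55.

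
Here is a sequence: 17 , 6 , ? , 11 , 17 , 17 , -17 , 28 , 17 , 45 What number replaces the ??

-17

The terms cycle through 2 interleaved subsequences.
Track A: 17, ?, 17, -17, 17 — alternating ±17.
Track B: 6, 11, 17, 28, 45 — each term equals the sum of the previous two.
The gap is track A's term 2; the rule gives -17.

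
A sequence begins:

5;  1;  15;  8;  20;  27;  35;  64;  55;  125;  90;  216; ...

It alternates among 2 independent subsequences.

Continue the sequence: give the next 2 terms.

Split by position mod 2 into 2 tracks.
Track A: 5, 15, 20, 35, 55, 90 (Fibonacci-style (each term is the sum of the two before it)).
Track B: 1, 8, 27, 64, 125, 216 (perfect cubes starting at 1³).
Term 13 comes from track A (its 7th entry): 145.
The 14th slot belongs to track B; its 7th term is 343.

145, 343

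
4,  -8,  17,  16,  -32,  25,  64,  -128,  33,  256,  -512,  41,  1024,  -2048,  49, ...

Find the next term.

4096

Positions follow the repeating pattern AAB; grouping by letter gives 2 tracks.
Track A: 4, -8, 16, -32, 64, -128, 256, -512, 1024, -2048. Multiplying by -2 each time.
Track B: 17, 25, 33, 41, 49. Linear: a_n = 9 + 8·n.
The 16th slot belongs to track A; its 11th term is 4096.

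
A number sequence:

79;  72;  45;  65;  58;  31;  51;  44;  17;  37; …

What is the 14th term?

The slot pattern repeats as AAB (period 3), so there are 2 interleaved tracks.
Track A: 79, 72, 65, 58, 51, 44, 37. Subtracting 7 each time.
Track B: 45, 31, 17. Arithmetic with common difference −14.
Position 14 → track A, term 10 = 16.

16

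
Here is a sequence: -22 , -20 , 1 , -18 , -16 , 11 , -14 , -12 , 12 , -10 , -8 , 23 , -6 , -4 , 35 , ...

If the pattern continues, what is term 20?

4

Positions follow the repeating pattern AAB; grouping by letter gives 2 tracks.
Stream A = -22, -20, -18, -16, -14, -12, -10, -8, -6, -4: linear: a_n = -24 + 2·n.
Stream B = 1, 11, 12, 23, 35: Fibonacci-style (each term is the sum of the two before it).
Position 20 falls in stream A as its term 14, giving 4.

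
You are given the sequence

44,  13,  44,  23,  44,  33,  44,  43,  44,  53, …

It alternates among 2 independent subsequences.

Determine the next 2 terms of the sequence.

Split by position mod 2 into 2 tracks.
Track A: 44, 44, 44, 44, 44 (constant 44).
Track B: 13, 23, 33, 43, 53 (linear: a_n = 3 + 10·n).
Position 11 → track A, term 6 = 44.
Term 12 comes from track B (its 6th entry): 63.

44, 63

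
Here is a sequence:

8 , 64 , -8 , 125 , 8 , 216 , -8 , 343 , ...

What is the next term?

8

Positions 1, 3, 5, … form one subsequence and positions 2, 4, 6, … form another.
Stream A: 8, -8, 8, -8. The oscillation 8·(−1)^(n+1).
Stream B: 64, 125, 216, 343. Perfect cubes starting at 4³.
Term 9 comes from stream A (its 5th entry): 8.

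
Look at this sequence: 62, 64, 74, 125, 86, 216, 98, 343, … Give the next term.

Odd-indexed and even-indexed terms follow separate rules.
Subsequence A: 62, 74, 86, 98 — linear: a_n = 50 + 12·n.
Subsequence B: 64, 125, 216, 343 — the cubes 4³, 5³, 6³, ….
Term 9 comes from subsequence A (its 5th entry): 110.

110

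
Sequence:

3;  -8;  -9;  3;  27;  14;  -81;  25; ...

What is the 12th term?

Taking every 2nd term gives 2 separate tracks.
Subsequence A: 3, -9, 27, -81 (geometric, ×-3 each step).
Subsequence B: -8, 3, 14, 25 (arithmetic, step +11).
The 12th slot belongs to subsequence B; its 6th term is 47.

47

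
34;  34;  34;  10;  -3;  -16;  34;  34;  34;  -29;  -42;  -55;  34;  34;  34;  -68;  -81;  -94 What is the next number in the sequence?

34

Reading positions in blocks of 6 reveals the pattern AAABBB — 2 tracks woven together.
Track A is 34, 34, 34, 34, 34, 34, 34, 34, 34, which is always 34.
Track B is 10, -3, -16, -29, -42, -55, -68, -81, -94, which is linear: a_n = 23 − 13·n.
Position 19 → track A, term 10 = 34.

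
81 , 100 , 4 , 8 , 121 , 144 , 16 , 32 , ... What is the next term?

Reading positions in blocks of 4 reveals the pattern AABB — 2 tracks woven together.
Stream A = 81, 100, 121, 144: the squares 9², 10², 11², ….
Stream B = 4, 8, 16, 32: successive powers of 2.
Position 9 falls in stream A as its term 5, giving 169.

169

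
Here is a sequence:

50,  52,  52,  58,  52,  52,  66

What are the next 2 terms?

The slot pattern repeats as ABB (period 3), so there are 2 interleaved tracks.
Track A: 50, 58, 66 (arithmetic, step +8).
Track B: 52, 52, 52, 52 (always 52).
The 8th slot belongs to track B; its 5th term is 52.
The 9th slot belongs to track B; its 6th term is 52.

52, 52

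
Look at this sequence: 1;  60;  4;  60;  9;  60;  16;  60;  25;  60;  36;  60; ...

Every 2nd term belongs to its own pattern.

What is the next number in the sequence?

49

Positions 1, 3, 5, … form one subsequence and positions 2, 4, 6, … form another.
Track A is 1, 4, 9, 16, 25, 36, which is consecutive squares n² from n = 1.
Track B is 60, 60, 60, 60, 60, 60, which is the constant sequence 60.
The 13th slot belongs to track A; its 7th term is 49.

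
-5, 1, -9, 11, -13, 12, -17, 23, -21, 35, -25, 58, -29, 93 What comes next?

-33

Positions 1, 3, 5, … form one subsequence and positions 2, 4, 6, … form another.
Track A is -5, -9, -13, -17, -21, -25, -29, which is subtracting 4 each time.
Track B is 1, 11, 12, 23, 35, 58, 93, which is Fibonacci-style (each term is the sum of the two before it).
Term 15 comes from track A (its 8th entry): -33.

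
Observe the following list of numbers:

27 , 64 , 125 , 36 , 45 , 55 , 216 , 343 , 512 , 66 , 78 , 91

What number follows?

729

Positions follow the repeating pattern AAABBB; grouping by letter gives 2 tracks.
Stream A: 27, 64, 125, 216, 343, 512. Perfect cubes starting at 3³.
Stream B: 36, 45, 55, 66, 78, 91. The triangular numbers T_8, T_9, ….
Term 13 comes from stream A (its 7th entry): 729.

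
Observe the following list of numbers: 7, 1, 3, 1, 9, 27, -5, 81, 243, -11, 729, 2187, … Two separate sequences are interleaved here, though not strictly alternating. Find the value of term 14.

Positions follow the repeating pattern ABB; grouping by letter gives 2 tracks.
Track A is 7, 1, -5, -11, which is linear: a_n = 13 − 6·n.
Track B is 1, 3, 9, 27, 81, 243, 729, 2187, which is powers 3^0, 3^1, 3^2, ….
Position 14 → track B, term 9 = 6561.

6561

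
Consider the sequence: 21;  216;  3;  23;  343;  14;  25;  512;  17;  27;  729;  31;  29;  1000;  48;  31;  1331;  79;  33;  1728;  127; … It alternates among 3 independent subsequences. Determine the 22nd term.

35

Taking every 3rd term gives 3 separate tracks.
Track A: 21, 23, 25, 27, 29, 31, 33 (arithmetic, step +2).
Track B: 216, 343, 512, 729, 1000, 1331, 1728 (consecutive cubes n³ from n = 6).
Track C: 3, 14, 17, 31, 48, 79, 127 (a Fibonacci-like recurrence a_n = a_{n-1} + a_{n-2}).
Term 22 comes from track A (its 8th entry): 35.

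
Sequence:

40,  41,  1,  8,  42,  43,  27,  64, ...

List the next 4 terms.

44, 45, 125, 216

Reading positions in blocks of 4 reveals the pattern AABB — 2 tracks woven together.
Subsequence A: 40, 41, 42, 43. Adding 1 each time.
Subsequence B: 1, 8, 27, 64. The cubes 1³, 2³, 3³, ….
Position 9 → subsequence A, term 5 = 44.
Term 10 comes from subsequence A (its 6th entry): 45.
Position 11 falls in subsequence B as its term 5, giving 125.
Position 12 falls in subsequence B as its term 6, giving 216.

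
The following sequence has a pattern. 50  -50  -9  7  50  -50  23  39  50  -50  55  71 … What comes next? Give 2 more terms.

Reading positions in blocks of 4 reveals the pattern AABB — 2 tracks woven together.
Track A: 50, -50, 50, -50, 50, -50. Oscillating between 50 and -50.
Track B: -9, 7, 23, 39, 55, 71. Arithmetic with common difference +16.
Position 13 falls in track A as its term 7, giving 50.
Position 14 falls in track A as its term 8, giving -50.

50, -50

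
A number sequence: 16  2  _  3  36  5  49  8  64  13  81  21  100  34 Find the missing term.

25

Split by position mod 2 into 2 tracks.
Track A = 16, ?, 36, 49, 64, 81, 100: consecutive squares n² from n = 4.
Track B = 2, 3, 5, 8, 13, 21, 34: a Fibonacci-like recurrence a_n = a_{n-1} + a_{n-2}.
Track A's pattern makes the blank 25.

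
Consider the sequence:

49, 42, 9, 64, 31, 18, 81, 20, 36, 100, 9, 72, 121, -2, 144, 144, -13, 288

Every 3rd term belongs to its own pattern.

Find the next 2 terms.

169, -24

Split by position mod 3 into 3 tracks.
Subsequence A is 49, 64, 81, 100, 121, 144, which is perfect squares starting at 7².
Subsequence B is 42, 31, 20, 9, -2, -13, which is arithmetic, step −11.
Subsequence C is 9, 18, 36, 72, 144, 288, which is geometric with ratio 2.
Position 19 falls in subsequence A as its term 7, giving 169.
Position 20 → subsequence B, term 7 = -24.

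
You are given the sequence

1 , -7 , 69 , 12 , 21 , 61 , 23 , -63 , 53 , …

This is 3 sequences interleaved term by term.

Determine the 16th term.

56

Split by position mod 3 into 3 tracks.
Track A = 1, 12, 23: arithmetic, step +11.
Track B = -7, 21, -63: geometric, ×-3 each step.
Track C = 69, 61, 53: arithmetic, step −8.
The 16th slot belongs to track A; its 6th term is 56.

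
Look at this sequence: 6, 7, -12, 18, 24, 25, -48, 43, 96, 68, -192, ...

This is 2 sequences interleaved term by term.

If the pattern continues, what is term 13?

384

Taking every 2nd term gives 2 separate tracks.
Stream A is 6, -12, 24, -48, 96, -192, which is multiplying by -2 each time.
Stream B is 7, 18, 25, 43, 68, which is each term equals the sum of the previous two.
Position 13 → stream A, term 7 = 384.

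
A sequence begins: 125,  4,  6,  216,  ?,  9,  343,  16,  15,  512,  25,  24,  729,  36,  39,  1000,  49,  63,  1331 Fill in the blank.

9

Split by position mod 3: positions 1, 4, 7, … form one track, and each other residue class forms its own.
Subsequence A: 125, 216, 343, 512, 729, 1000, 1331 (perfect cubes starting at 5³).
Subsequence B: 4, ?, 16, 25, 36, 49 (perfect squares starting at 2²).
Subsequence C: 6, 9, 15, 24, 39, 63 (a Fibonacci-like recurrence a_n = a_{n-1} + a_{n-2}).
Subsequence B's pattern makes the blank 9.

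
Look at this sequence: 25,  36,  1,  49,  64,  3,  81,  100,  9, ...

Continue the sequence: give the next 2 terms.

121, 144

The slot pattern repeats as AAB (period 3), so there are 2 interleaved tracks.
Stream A is 25, 36, 49, 64, 81, 100, which is consecutive squares n² from n = 5.
Stream B is 1, 3, 9, which is successive powers of 3.
The 10th slot belongs to stream A; its 7th term is 121.
The 11th slot belongs to stream A; its 8th term is 144.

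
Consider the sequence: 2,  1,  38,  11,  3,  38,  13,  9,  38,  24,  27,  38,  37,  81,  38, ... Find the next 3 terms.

61, 243, 38

Split by position mod 3 into 3 tracks.
Track A: 2, 11, 13, 24, 37 — each term equals the sum of the previous two.
Track B: 1, 3, 9, 27, 81 — geometric, ×3 each step.
Track C: 38, 38, 38, 38, 38 — constant 38.
The 16th slot belongs to track A; its 6th term is 61.
The 17th slot belongs to track B; its 6th term is 243.
Term 18 comes from track C (its 6th entry): 38.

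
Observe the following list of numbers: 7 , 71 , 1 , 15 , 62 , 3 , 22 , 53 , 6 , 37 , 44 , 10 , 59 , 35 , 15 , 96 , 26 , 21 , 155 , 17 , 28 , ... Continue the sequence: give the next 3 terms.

Taking every 3rd term gives 3 separate tracks.
Stream A = 7, 15, 22, 37, 59, 96, 155: a Fibonacci-like recurrence a_n = a_{n-1} + a_{n-2}.
Stream B = 71, 62, 53, 44, 35, 26, 17: linear: a_n = 80 − 9·n.
Stream C = 1, 3, 6, 10, 15, 21, 28: triangular numbers n(n+1)/2 for n = 1, 2, ….
Position 22 falls in stream A as its term 8, giving 251.
Term 23 comes from stream B (its 8th entry): 8.
Position 24 falls in stream C as its term 8, giving 36.

251, 8, 36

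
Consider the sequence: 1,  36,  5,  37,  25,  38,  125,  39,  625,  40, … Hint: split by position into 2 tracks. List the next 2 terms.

3125, 41

Positions 1, 3, 5, … form one subsequence and positions 2, 4, 6, … form another.
Track A = 1, 5, 25, 125, 625: powers 5^0, 5^1, 5^2, ….
Track B = 36, 37, 38, 39, 40: arithmetic, step +1.
The 11th slot belongs to track A; its 6th term is 3125.
Position 12 → track B, term 6 = 41.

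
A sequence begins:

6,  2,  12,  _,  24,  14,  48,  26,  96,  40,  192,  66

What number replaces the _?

Odd-indexed and even-indexed terms follow separate rules.
Track A: 6, 12, 24, 48, 96, 192. Multiplying by 2 each time.
Track B: 2, ?, 14, 26, 40, 66. A Fibonacci-like recurrence a_n = a_{n-1} + a_{n-2}.
Track B's pattern makes the blank 12.

12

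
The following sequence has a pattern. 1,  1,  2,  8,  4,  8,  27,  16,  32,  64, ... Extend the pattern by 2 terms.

The slot pattern repeats as ABB (period 3), so there are 2 interleaved tracks.
Subsequence A = 1, 8, 27, 64: perfect cubes starting at 1³.
Subsequence B = 1, 2, 4, 8, 16, 32: successive powers of 2.
Position 11 → subsequence B, term 7 = 64.
Term 12 comes from subsequence B (its 8th entry): 128.

64, 128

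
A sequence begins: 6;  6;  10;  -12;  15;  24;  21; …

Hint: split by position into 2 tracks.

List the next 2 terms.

Split by position mod 2 into 2 tracks.
Track A: 6, 10, 15, 21. Triangular numbers starting at T_3.
Track B: 6, -12, 24. Geometric, ×-2 each step.
Position 8 → track B, term 4 = -48.
Position 9 falls in track A as its term 5, giving 28.

-48, 28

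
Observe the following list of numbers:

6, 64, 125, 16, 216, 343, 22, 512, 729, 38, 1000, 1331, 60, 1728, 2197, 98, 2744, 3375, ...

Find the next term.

158

Reading positions in blocks of 3 reveals the pattern ABB — 2 tracks woven together.
Track A = 6, 16, 22, 38, 60, 98: each term equals the sum of the previous two.
Track B = 64, 125, 216, 343, 512, 729, 1000, 1331, 1728, 2197, 2744, 3375: perfect cubes starting at 4³.
Position 19 → track A, term 7 = 158.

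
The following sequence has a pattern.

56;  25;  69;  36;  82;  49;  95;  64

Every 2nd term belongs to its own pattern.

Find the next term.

The terms cycle through 2 interleaved subsequences.
Track A: 56, 69, 82, 95 (adding 13 each time).
Track B: 25, 36, 49, 64 (the squares 5², 6², 7², …).
Term 9 comes from track A (its 5th entry): 108.

108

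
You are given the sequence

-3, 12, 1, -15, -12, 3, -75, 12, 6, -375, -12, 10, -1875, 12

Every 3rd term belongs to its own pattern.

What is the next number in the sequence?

15

Taking every 3rd term gives 3 separate tracks.
Subsequence A: -3, -15, -75, -375, -1875 — geometric, ×5 each step.
Subsequence B: 12, -12, 12, -12, 12 — oscillating between 12 and -12.
Subsequence C: 1, 3, 6, 10 — triangular numbers starting at T_1.
Position 15 falls in subsequence C as its term 5, giving 15.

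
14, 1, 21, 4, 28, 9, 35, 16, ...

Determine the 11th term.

The terms cycle through 2 interleaved subsequences.
Track A: 14, 21, 28, 35 (linear: a_n = 7 + 7·n).
Track B: 1, 4, 9, 16 (perfect squares starting at 1²).
Position 11 → track A, term 6 = 49.

49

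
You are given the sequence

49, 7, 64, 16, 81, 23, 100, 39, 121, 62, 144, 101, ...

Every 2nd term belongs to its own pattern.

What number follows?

169

Positions 1, 3, 5, … form one subsequence and positions 2, 4, 6, … form another.
Track A: 49, 64, 81, 100, 121, 144 (the squares 7², 8², 9², …).
Track B: 7, 16, 23, 39, 62, 101 (a Fibonacci-like recurrence a_n = a_{n-1} + a_{n-2}).
Position 13 falls in track A as its term 7, giving 169.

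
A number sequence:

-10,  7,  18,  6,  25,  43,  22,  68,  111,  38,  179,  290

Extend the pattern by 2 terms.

54, 469

The slot pattern repeats as ABB (period 3), so there are 2 interleaved tracks.
Track A: -10, 6, 22, 38 (arithmetic with common difference +16).
Track B: 7, 18, 25, 43, 68, 111, 179, 290 (Fibonacci-style (each term is the sum of the two before it)).
The 13th slot belongs to track A; its 5th term is 54.
Position 14 → track B, term 9 = 469.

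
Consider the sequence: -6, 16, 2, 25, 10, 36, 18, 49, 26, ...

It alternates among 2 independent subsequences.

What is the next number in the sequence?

64

Odd-indexed and even-indexed terms follow separate rules.
Subsequence A is -6, 2, 10, 18, 26, which is arithmetic, step +8.
Subsequence B is 16, 25, 36, 49, which is perfect squares starting at 4².
Term 10 comes from subsequence B (its 5th entry): 64.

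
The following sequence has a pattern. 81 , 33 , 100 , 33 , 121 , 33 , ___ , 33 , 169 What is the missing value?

Taking every 2nd term gives 2 separate tracks.
Track A = 81, 100, 121, ?, 169: perfect squares starting at 9².
Track B = 33, 33, 33, 33: constant 33.
Track A's pattern makes the blank 144.

144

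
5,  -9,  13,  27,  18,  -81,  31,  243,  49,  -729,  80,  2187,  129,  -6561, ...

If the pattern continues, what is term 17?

338

Split by position mod 2 into 2 tracks.
Track A = 5, 13, 18, 31, 49, 80, 129: a Fibonacci-like recurrence a_n = a_{n-1} + a_{n-2}.
Track B = -9, 27, -81, 243, -729, 2187, -6561: geometric with ratio -3.
Position 17 falls in track A as its term 9, giving 338.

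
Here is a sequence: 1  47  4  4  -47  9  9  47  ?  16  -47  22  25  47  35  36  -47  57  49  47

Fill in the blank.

13

Split by position mod 3: positions 1, 4, 7, … form one track, and each other residue class forms its own.
Track A: 1, 4, 9, 16, 25, 36, 49 — perfect squares starting at 1².
Track B: 47, -47, 47, -47, 47, -47, 47 — oscillating between 47 and -47.
Track C: 4, 9, ?, 22, 35, 57 — Fibonacci-style (each term is the sum of the two before it).
The gap is track C's term 3; the rule gives 13.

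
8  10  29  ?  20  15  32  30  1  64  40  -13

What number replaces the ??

Read the sequence 3 terms at a time; column i is its own pattern.
Track A: 8, ?, 32, 64. Multiplying by 2 each time.
Track B: 10, 20, 30, 40. Arithmetic with common difference +10.
Track C: 29, 15, 1, -13. Arithmetic, step −14.
Track A's pattern makes the blank 16.

16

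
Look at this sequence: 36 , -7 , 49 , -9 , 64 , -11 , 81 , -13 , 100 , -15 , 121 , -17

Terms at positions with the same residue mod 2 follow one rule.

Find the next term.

144

Odd-indexed and even-indexed terms follow separate rules.
Subsequence A: 36, 49, 64, 81, 100, 121 (consecutive squares n² from n = 6).
Subsequence B: -7, -9, -11, -13, -15, -17 (arithmetic with common difference −2).
Position 13 falls in subsequence A as its term 7, giving 144.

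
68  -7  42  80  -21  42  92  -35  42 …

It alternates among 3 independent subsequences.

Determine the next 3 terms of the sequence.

The terms cycle through 3 interleaved subsequences.
Track A: 68, 80, 92. Linear: a_n = 56 + 12·n.
Track B: -7, -21, -35. Arithmetic with common difference −14.
Track C: 42, 42, 42. Constant 42.
Position 10 falls in track A as its term 4, giving 104.
Position 11 falls in track B as its term 4, giving -49.
Position 12 falls in track C as its term 4, giving 42.

104, -49, 42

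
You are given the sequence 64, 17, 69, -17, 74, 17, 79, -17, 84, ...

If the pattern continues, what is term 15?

The terms cycle through 2 interleaved subsequences.
Stream A: 64, 69, 74, 79, 84 (arithmetic with common difference +5).
Stream B: 17, -17, 17, -17 (alternating ±17).
Term 15 comes from stream A (its 8th entry): 99.

99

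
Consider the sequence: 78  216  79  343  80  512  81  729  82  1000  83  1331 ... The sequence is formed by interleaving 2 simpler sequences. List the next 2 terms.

84, 1728

Odd-indexed and even-indexed terms follow separate rules.
Stream A: 78, 79, 80, 81, 82, 83. Arithmetic, step +1.
Stream B: 216, 343, 512, 729, 1000, 1331. Consecutive cubes n³ from n = 6.
Position 13 → stream A, term 7 = 84.
Term 14 comes from stream B (its 7th entry): 1728.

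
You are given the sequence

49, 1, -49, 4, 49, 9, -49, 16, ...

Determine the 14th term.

Positions 1, 3, 5, … form one subsequence and positions 2, 4, 6, … form another.
Track A = 49, -49, 49, -49: the oscillation 49·(−1)^(n+1).
Track B = 1, 4, 9, 16: consecutive squares n² from n = 1.
Position 14 falls in track B as its term 7, giving 49.

49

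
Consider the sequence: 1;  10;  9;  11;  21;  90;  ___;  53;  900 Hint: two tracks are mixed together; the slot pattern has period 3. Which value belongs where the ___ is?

Positions follow the repeating pattern AAB; grouping by letter gives 2 tracks.
Subsequence A is 1, 10, 11, 21, ?, 53, which is Fibonacci-style (each term is the sum of the two before it).
Subsequence B is 9, 90, 900, which is geometric, ×10 each step.
Subsequence A's pattern makes the blank 32.

32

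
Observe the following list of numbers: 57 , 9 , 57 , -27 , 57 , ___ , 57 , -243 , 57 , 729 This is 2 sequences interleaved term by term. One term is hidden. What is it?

Split by position mod 2 into 2 tracks.
Track A: 57, 57, 57, 57, 57 (constant 57).
Track B: 9, -27, ?, -243, 729 (geometric, ×-3 each step).
The gap is track B's term 3; the rule gives 81.

81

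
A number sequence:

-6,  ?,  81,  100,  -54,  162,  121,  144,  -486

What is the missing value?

18

Reading positions in blocks of 4 reveals the pattern AABB — 2 tracks woven together.
Track A = -6, ?, -54, 162, -486: geometric with ratio -3.
Track B = 81, 100, 121, 144: the squares 9², 10², 11², ….
So the missing entry in track A is 18.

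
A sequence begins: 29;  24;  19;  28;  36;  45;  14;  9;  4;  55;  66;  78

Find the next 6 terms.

Reading positions in blocks of 6 reveals the pattern AAABBB — 2 tracks woven together.
Track A = 29, 24, 19, 14, 9, 4: subtracting 5 each time.
Track B = 28, 36, 45, 55, 66, 78: triangular numbers n(n+1)/2 for n = 7, 8, ….
Position 13 falls in track A as its term 7, giving -1.
The 14th slot belongs to track A; its 8th term is -6.
Position 15 falls in track A as its term 9, giving -11.
Position 16 → track B, term 7 = 91.
The 17th slot belongs to track B; its 8th term is 105.
The 18th slot belongs to track B; its 9th term is 120.

-1, -6, -11, 91, 105, 120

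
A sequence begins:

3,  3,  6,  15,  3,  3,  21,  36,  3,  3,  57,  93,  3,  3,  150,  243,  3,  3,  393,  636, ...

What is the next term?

Reading positions in blocks of 4 reveals the pattern AABB — 2 tracks woven together.
Stream A is 3, 3, 3, 3, 3, 3, 3, 3, 3, 3, which is always 3.
Stream B is 6, 15, 21, 36, 57, 93, 150, 243, 393, 636, which is Fibonacci-style (each term is the sum of the two before it).
Term 21 comes from stream A (its 11th entry): 3.

3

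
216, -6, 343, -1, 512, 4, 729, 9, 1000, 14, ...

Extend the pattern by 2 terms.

1331, 19

The terms cycle through 2 interleaved subsequences.
Track A is 216, 343, 512, 729, 1000, which is perfect cubes starting at 6³.
Track B is -6, -1, 4, 9, 14, which is linear: a_n = -11 + 5·n.
Position 11 → track A, term 6 = 1331.
Position 12 falls in track B as its term 6, giving 19.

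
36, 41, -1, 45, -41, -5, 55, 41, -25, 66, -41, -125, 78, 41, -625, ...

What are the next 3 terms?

Split by position mod 3: positions 1, 4, 7, … form one track, and each other residue class forms its own.
Track A is 36, 45, 55, 66, 78, which is triangular numbers n(n+1)/2 for n = 8, 9, ….
Track B is 41, -41, 41, -41, 41, which is the oscillation 41·(−1)^(n+1).
Track C is -1, -5, -25, -125, -625, which is multiplying by 5 each time.
The 16th slot belongs to track A; its 6th term is 91.
Position 17 → track B, term 6 = -41.
Position 18 → track C, term 6 = -3125.

91, -41, -3125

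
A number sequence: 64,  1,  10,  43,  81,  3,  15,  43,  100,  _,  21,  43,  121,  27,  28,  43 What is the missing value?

Split by position mod 4: positions 1, 5, 9, … form one track, and each other residue class forms its own.
Stream A: 64, 81, 100, 121 (consecutive squares n² from n = 8).
Stream B: 1, 3, ?, 27 (successive powers of 3).
Stream C: 10, 15, 21, 28 (the triangular numbers T_4, T_5, …).
Stream D: 43, 43, 43, 43 (the constant sequence 43).
Stream B's pattern makes the blank 9.

9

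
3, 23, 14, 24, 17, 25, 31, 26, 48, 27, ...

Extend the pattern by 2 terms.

Positions 1, 3, 5, … form one subsequence and positions 2, 4, 6, … form another.
Track A = 3, 14, 17, 31, 48: a Fibonacci-like recurrence a_n = a_{n-1} + a_{n-2}.
Track B = 23, 24, 25, 26, 27: linear: a_n = 22 + n.
The 11th slot belongs to track A; its 6th term is 79.
The 12th slot belongs to track B; its 6th term is 28.

79, 28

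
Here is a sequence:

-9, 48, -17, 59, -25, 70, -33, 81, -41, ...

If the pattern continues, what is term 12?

Positions 1, 3, 5, … form one subsequence and positions 2, 4, 6, … form another.
Track A is -9, -17, -25, -33, -41, which is subtracting 8 each time.
Track B is 48, 59, 70, 81, which is linear: a_n = 37 + 11·n.
Position 12 → track B, term 6 = 103.

103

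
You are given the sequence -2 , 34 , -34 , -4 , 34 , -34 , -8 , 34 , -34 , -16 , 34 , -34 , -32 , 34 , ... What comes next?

-34

Positions follow the repeating pattern ABB; grouping by letter gives 2 tracks.
Track A is -2, -4, -8, -16, -32, which is a geometric progression (common ratio 2).
Track B is 34, -34, 34, -34, 34, -34, 34, -34, 34, which is alternating ±34.
Position 15 falls in track B as its term 10, giving -34.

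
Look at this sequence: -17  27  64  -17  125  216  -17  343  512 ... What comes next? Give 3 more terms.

-17, 729, 1000

Reading positions in blocks of 3 reveals the pattern ABB — 2 tracks woven together.
Stream A = -17, -17, -17: constant -17.
Stream B = 27, 64, 125, 216, 343, 512: the cubes 3³, 4³, 5³, ….
Position 10 falls in stream A as its term 4, giving -17.
Term 11 comes from stream B (its 7th entry): 729.
The 12th slot belongs to stream B; its 8th term is 1000.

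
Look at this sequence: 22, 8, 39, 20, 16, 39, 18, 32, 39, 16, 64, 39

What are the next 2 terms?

Split by position mod 3: positions 1, 4, 7, … form one track, and each other residue class forms its own.
Track A = 22, 20, 18, 16: linear: a_n = 24 − 2·n.
Track B = 8, 16, 32, 64: powers of 2.
Track C = 39, 39, 39, 39: always 39.
The 13th slot belongs to track A; its 5th term is 14.
The 14th slot belongs to track B; its 5th term is 128.

14, 128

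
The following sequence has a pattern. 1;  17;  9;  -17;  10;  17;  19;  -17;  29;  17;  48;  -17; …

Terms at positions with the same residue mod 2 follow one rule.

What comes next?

The terms cycle through 2 interleaved subsequences.
Track A: 1, 9, 10, 19, 29, 48 — Fibonacci-style (each term is the sum of the two before it).
Track B: 17, -17, 17, -17, 17, -17 — alternating ±17.
Position 13 falls in track A as its term 7, giving 77.

77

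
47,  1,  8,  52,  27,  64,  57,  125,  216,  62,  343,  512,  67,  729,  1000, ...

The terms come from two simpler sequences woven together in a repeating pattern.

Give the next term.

72

Reading positions in blocks of 3 reveals the pattern ABB — 2 tracks woven together.
Subsequence A: 47, 52, 57, 62, 67. Arithmetic with common difference +5.
Subsequence B: 1, 8, 27, 64, 125, 216, 343, 512, 729, 1000. Perfect cubes starting at 1³.
The 16th slot belongs to subsequence A; its 6th term is 72.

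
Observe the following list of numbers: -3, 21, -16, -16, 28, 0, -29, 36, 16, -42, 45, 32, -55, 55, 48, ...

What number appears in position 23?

The terms cycle through 3 interleaved subsequences.
Track A is -3, -16, -29, -42, -55, which is linear: a_n = 10 − 13·n.
Track B is 21, 28, 36, 45, 55, which is triangular numbers n(n+1)/2 for n = 6, 7, ….
Track C is -16, 0, 16, 32, 48, which is adding 16 each time.
The 23rd slot belongs to track B; its 8th term is 91.

91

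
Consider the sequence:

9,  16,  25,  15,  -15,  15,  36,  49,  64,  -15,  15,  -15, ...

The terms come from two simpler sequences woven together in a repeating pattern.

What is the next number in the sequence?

81

Positions follow the repeating pattern AAABBB; grouping by letter gives 2 tracks.
Track A = 9, 16, 25, 36, 49, 64: consecutive squares n² from n = 3.
Track B = 15, -15, 15, -15, 15, -15: the oscillation 15·(−1)^(n+1).
Term 13 comes from track A (its 7th entry): 81.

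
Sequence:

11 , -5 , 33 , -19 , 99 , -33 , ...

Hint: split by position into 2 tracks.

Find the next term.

Split by position mod 2 into 2 tracks.
Track A = 11, 33, 99: multiplying by 3 each time.
Track B = -5, -19, -33: linear: a_n = 9 − 14·n.
The 7th slot belongs to track A; its 4th term is 297.

297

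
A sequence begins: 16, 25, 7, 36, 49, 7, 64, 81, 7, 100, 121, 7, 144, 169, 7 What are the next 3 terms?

Reading positions in blocks of 3 reveals the pattern AAB — 2 tracks woven together.
Subsequence A is 16, 25, 36, 49, 64, 81, 100, 121, 144, 169, which is perfect squares starting at 4².
Subsequence B is 7, 7, 7, 7, 7, which is always 7.
Position 16 falls in subsequence A as its term 11, giving 196.
Position 17 falls in subsequence A as its term 12, giving 225.
Position 18 falls in subsequence B as its term 6, giving 7.

196, 225, 7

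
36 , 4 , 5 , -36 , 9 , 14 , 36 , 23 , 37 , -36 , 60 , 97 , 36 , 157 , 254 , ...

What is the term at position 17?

Positions follow the repeating pattern ABB; grouping by letter gives 2 tracks.
Subsequence A is 36, -36, 36, -36, 36, which is the oscillation 36·(−1)^(n+1).
Subsequence B is 4, 5, 9, 14, 23, 37, 60, 97, 157, 254, which is Fibonacci-style (each term is the sum of the two before it).
Position 17 falls in subsequence B as its term 11, giving 411.

411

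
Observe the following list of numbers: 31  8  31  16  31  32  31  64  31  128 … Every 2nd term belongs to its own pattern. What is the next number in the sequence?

Split by position mod 2 into 2 tracks.
Track A: 31, 31, 31, 31, 31. Always 31.
Track B: 8, 16, 32, 64, 128. Multiplying by 2 each time.
Position 11 falls in track A as its term 6, giving 31.

31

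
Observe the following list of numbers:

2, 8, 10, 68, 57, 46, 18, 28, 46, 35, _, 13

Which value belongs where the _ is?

Positions follow the repeating pattern AAABBB; grouping by letter gives 2 tracks.
Stream A: 2, 8, 10, 18, 28, 46 — Fibonacci-style (each term is the sum of the two before it).
Stream B: 68, 57, 46, 35, ?, 13 — arithmetic with common difference −11.
The gap is stream B's term 5; the rule gives 24.

24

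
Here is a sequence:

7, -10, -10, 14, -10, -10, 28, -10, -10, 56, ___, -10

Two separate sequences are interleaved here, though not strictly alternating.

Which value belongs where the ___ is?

-10

Positions follow the repeating pattern ABB; grouping by letter gives 2 tracks.
Subsequence A: 7, 14, 28, 56. A geometric progression (common ratio 2).
Subsequence B: -10, -10, -10, -10, -10, -10, ?, -10. The constant sequence -10.
Subsequence B's pattern makes the blank -10.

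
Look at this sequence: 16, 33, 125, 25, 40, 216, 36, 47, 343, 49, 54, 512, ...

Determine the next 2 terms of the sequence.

64, 61

Read the sequence 3 terms at a time; column i is its own pattern.
Track A: 16, 25, 36, 49 — the squares 4², 5², 6², ….
Track B: 33, 40, 47, 54 — adding 7 each time.
Track C: 125, 216, 343, 512 — consecutive cubes n³ from n = 5.
The 13th slot belongs to track A; its 5th term is 64.
Term 14 comes from track B (its 5th entry): 61.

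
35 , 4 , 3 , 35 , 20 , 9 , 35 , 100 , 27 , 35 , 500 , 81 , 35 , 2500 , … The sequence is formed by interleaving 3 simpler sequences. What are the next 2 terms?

243, 35

The terms cycle through 3 interleaved subsequences.
Stream A: 35, 35, 35, 35, 35. The constant sequence 35.
Stream B: 4, 20, 100, 500, 2500. Multiplying by 5 each time.
Stream C: 3, 9, 27, 81. Successive powers of 3.
Term 15 comes from stream C (its 5th entry): 243.
The 16th slot belongs to stream A; its 6th term is 35.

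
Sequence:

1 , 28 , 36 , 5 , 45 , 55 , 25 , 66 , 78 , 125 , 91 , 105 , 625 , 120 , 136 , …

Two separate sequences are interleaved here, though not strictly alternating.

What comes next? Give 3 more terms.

3125, 153, 171

Reading positions in blocks of 3 reveals the pattern ABB — 2 tracks woven together.
Stream A: 1, 5, 25, 125, 625 (geometric, ×5 each step).
Stream B: 28, 36, 45, 55, 66, 78, 91, 105, 120, 136 (the triangular numbers T_7, T_8, …).
The 16th slot belongs to stream A; its 6th term is 3125.
Term 17 comes from stream B (its 11th entry): 153.
Position 18 falls in stream B as its term 12, giving 171.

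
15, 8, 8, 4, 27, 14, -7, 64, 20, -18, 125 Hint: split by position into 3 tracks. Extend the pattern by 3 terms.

26, -29, 216

Read the sequence 3 terms at a time; column i is its own pattern.
Subsequence A: 15, 4, -7, -18 — linear: a_n = 26 − 11·n.
Subsequence B: 8, 27, 64, 125 — the cubes 2³, 3³, 4³, ….
Subsequence C: 8, 14, 20 — arithmetic, step +6.
Position 12 → subsequence C, term 4 = 26.
Position 13 → subsequence A, term 5 = -29.
Position 14 falls in subsequence B as its term 5, giving 216.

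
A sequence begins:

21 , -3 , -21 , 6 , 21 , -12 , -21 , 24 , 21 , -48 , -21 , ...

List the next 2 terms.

Positions 1, 3, 5, … form one subsequence and positions 2, 4, 6, … form another.
Track A: 21, -21, 21, -21, 21, -21 (oscillating between 21 and -21).
Track B: -3, 6, -12, 24, -48 (geometric, ×-2 each step).
Position 12 falls in track B as its term 6, giving 96.
Position 13 falls in track A as its term 7, giving 21.

96, 21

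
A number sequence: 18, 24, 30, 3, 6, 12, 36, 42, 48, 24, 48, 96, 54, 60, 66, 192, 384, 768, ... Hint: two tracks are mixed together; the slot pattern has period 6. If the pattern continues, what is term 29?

24576

Positions follow the repeating pattern AAABBB; grouping by letter gives 2 tracks.
Subsequence A: 18, 24, 30, 36, 42, 48, 54, 60, 66 (linear: a_n = 12 + 6·n).
Subsequence B: 3, 6, 12, 24, 48, 96, 192, 384, 768 (a geometric progression (common ratio 2)).
Position 29 → subsequence B, term 14 = 24576.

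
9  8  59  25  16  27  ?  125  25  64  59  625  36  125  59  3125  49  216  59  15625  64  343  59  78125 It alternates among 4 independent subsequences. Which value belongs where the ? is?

The terms cycle through 4 interleaved subsequences.
Stream A = 9, 16, 25, 36, 49, 64: the squares 3², 4², 5², ….
Stream B = 8, 27, 64, 125, 216, 343: perfect cubes starting at 2³.
Stream C = 59, ?, 59, 59, 59, 59: the constant sequence 59.
Stream D = 25, 125, 625, 3125, 15625, 78125: powers of 5.
Filling stream C at index 2 by its rule yields 59.

59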